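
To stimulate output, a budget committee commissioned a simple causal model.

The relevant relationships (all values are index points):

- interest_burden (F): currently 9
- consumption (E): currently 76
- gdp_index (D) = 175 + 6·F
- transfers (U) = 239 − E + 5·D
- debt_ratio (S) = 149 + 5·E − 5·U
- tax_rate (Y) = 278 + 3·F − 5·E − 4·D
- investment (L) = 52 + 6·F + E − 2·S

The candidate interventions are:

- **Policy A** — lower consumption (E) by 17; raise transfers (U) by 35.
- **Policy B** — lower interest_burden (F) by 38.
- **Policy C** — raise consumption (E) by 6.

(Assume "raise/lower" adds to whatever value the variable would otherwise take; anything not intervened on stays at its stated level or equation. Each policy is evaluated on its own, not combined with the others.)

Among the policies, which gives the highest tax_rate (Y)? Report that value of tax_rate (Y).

-193

Policy A (E − 17, U + 35):
  F = 9
  E = 76 − 17 = 59
  D = 175 + 6·9 = 229
  Y = 278 + 3·9 − 5·59 − 4·229 = -906
Policy B (F − 38):
  F = 9 − 38 = -29
  E = 76
  D = 175 + 6·(-29) = 1
  Y = 278 + 3·(-29) − 5·76 − 4·1 = -193
Policy C (E + 6):
  F = 9
  E = 76 + 6 = 82
  D = 175 + 6·9 = 229
  Y = 278 + 3·9 − 5·82 − 4·229 = -1021
Comparing — Policy A: Y=-906, Policy B: Y=-193, Policy C: Y=-1021. Highest is -193 (Policy B).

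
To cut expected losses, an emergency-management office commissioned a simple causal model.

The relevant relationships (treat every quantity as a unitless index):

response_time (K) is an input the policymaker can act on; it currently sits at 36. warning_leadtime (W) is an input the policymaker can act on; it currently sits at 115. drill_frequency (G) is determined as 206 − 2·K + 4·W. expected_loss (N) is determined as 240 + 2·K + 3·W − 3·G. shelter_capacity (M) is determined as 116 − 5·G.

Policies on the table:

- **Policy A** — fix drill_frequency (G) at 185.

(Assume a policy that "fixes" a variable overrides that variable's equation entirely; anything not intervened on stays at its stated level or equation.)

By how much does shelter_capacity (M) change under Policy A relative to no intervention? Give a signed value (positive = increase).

Baseline:
  K = 36
  W = 115
  G = 206 − 2·36 + 4·115 = 594
  M = 116 − 5·594 = -2854
Policy A (G := 185):
  K = 36
  W = 115
  G = 185
  M = 116 − 5·185 = -809
Change in M: -809 − (-2854) = 2045

2045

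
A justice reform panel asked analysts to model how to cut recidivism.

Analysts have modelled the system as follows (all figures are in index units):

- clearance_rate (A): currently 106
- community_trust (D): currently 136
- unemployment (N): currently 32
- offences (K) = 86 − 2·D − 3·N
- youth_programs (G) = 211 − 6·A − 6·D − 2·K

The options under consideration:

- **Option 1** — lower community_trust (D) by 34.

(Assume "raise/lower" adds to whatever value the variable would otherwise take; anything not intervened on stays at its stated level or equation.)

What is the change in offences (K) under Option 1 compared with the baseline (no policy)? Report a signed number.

68

Baseline:
  D = 136
  N = 32
  K = 86 − 2·136 − 3·32 = -282
Option 1 (D − 34):
  D = 136 − 34 = 102
  N = 32
  K = 86 − 2·102 − 3·32 = -214
Change in K: -214 − (-282) = 68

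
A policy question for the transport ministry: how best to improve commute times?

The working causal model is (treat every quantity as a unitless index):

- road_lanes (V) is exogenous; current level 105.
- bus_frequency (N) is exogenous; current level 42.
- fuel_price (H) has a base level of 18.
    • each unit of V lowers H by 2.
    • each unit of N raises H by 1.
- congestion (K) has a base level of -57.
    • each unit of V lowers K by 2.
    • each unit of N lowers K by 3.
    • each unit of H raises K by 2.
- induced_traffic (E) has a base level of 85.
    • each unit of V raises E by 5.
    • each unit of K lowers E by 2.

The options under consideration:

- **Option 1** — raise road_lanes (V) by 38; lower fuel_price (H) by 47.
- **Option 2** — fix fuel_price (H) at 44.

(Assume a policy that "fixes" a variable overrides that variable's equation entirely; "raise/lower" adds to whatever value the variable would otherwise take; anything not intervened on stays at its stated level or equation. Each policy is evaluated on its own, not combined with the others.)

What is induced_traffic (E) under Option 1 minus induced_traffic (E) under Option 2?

Option 1 (V + 38, H − 47):
  V = 105 + 38 = 143
  N = 42
  H = 18 − 2·143 + 42 (−47 from intervention) = -273
  K = -57 − 2·143 − 3·42 + 2·(-273) = -1015
  E = 85 + 5·143 − 2·(-1015) = 2830
Option 2 (H := 44):
  V = 105
  N = 42
  H = 44
  K = -57 − 2·105 − 3·42 + 2·44 = -305
  E = 85 + 5·105 − 2·(-305) = 1220
E: 2830 − 1220 = 1610

1610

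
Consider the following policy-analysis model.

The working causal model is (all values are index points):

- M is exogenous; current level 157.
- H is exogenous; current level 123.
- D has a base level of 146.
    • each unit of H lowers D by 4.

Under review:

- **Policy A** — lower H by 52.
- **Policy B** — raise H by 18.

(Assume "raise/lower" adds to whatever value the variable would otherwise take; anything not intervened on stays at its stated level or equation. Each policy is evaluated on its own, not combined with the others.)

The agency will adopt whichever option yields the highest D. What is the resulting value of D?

-138

Policy A (H − 52):
  H = 123 − 52 = 71
  D = 146 − 4·71 = -138
Policy B (H + 18):
  H = 123 + 18 = 141
  D = 146 − 4·141 = -418
Comparing — Policy A: D=-138, Policy B: D=-418. Highest is -138 (Policy A).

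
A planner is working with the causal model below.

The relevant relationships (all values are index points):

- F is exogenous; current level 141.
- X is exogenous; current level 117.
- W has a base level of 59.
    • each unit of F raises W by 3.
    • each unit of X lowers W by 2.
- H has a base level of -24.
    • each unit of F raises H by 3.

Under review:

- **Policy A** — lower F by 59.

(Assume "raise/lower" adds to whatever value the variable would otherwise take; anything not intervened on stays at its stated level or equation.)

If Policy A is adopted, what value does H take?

222

Policy A (F − 59):
  F = 141 − 59 = 82
  H = -24 + 3·82 = 222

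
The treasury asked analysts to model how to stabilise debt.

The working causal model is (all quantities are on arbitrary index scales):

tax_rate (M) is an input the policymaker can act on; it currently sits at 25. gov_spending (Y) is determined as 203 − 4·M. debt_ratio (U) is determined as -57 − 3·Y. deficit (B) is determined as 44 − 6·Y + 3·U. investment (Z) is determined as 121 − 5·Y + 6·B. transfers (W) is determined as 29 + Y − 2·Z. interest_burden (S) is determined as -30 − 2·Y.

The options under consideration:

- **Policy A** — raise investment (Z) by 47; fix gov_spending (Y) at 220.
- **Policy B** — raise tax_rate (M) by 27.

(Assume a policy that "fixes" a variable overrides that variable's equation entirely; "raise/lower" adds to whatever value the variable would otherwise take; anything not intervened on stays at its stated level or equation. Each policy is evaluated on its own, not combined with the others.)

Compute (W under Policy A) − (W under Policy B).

42881

Policy A (Z + 47, Y := 220):
  M = 25
  Y = 220
  U = -57 − 3·220 = -717
  B = 44 − 6·220 + 3·(-717) = -3427
  Z = 121 − 5·220 + 6·(-3427) (+47 from intervention) = -21494
  W = 29 + 220 − 2·(-21494) = 43237
Policy B (M + 27):
  M = 25 + 27 = 52
  Y = 203 − 4·52 = -5
  U = -57 − 3·(-5) = -42
  B = 44 − 6·(-5) + 3·(-42) = -52
  Z = 121 − 5·(-5) + 6·(-52) = -166
  W = 29 + (-5) − 2·(-166) = 356
W: 43237 − 356 = 42881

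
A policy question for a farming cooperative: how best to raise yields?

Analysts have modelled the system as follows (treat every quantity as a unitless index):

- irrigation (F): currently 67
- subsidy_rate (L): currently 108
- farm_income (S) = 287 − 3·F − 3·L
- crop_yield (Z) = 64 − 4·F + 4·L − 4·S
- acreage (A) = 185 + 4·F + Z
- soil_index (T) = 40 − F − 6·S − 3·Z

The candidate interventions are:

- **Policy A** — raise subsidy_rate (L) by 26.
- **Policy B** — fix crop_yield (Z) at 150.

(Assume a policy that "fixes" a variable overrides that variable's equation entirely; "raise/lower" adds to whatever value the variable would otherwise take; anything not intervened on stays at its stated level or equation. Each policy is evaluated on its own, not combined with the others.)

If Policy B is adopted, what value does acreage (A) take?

Policy B (Z := 150):
  F = 67
  L = 108
  S = 287 − 3·67 − 3·108 = -238
  Z = 150
  A = 185 + 4·67 + 150 = 603

603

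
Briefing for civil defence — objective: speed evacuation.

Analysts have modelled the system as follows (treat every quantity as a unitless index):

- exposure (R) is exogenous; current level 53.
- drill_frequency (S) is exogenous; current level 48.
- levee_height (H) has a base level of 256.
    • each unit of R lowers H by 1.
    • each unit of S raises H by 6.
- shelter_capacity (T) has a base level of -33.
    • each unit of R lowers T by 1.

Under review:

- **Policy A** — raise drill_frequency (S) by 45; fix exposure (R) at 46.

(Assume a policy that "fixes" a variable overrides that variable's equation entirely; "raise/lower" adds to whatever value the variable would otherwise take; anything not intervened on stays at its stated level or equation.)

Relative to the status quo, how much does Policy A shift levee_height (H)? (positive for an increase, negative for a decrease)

Baseline:
  R = 53
  S = 48
  H = 256 − 53 + 6·48 = 491
Policy A (S + 45, R := 46):
  R = 46
  S = 48 + 45 = 93
  H = 256 − 46 + 6·93 = 768
Change in H: 768 − 491 = 277

277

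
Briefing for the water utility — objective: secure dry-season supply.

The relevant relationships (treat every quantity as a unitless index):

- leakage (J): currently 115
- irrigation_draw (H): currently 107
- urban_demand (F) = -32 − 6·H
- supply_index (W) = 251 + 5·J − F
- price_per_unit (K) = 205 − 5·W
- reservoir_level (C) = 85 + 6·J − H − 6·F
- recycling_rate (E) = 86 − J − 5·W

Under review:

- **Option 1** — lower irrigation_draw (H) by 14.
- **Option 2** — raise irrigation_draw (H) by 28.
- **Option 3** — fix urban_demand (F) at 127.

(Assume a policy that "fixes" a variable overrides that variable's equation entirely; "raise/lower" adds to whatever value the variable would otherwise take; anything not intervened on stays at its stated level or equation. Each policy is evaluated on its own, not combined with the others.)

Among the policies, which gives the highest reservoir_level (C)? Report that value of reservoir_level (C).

5692

Option 1 (H − 14):
  J = 115
  H = 107 − 14 = 93
  F = -32 − 6·93 = -590
  C = 85 + 6·115 − 93 − 6·(-590) = 4222
Option 2 (H + 28):
  J = 115
  H = 107 + 28 = 135
  F = -32 − 6·135 = -842
  C = 85 + 6·115 − 135 − 6·(-842) = 5692
Option 3 (F := 127):
  J = 115
  H = 107
  F = 127
  C = 85 + 6·115 − 107 − 6·127 = -94
Comparing — Option 1: C=4222, Option 2: C=5692, Option 3: C=-94. Highest is 5692 (Option 2).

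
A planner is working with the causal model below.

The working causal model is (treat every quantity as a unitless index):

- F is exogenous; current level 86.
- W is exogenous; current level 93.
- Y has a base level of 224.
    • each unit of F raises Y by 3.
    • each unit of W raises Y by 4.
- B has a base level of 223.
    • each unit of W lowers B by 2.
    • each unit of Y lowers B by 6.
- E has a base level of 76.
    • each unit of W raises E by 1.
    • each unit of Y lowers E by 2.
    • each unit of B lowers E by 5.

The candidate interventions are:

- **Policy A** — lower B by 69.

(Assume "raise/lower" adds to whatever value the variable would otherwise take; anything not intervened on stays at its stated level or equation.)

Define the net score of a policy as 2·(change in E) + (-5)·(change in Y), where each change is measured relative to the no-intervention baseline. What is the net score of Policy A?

690

Baseline:
  F = 86
  W = 93
  Y = 224 + 3·86 + 4·93 = 854
  B = 223 − 2·93 − 6·854 = -5087
  E = 76 + 93 − 2·854 − 5·(-5087) = 23896
Policy A (B − 69):
  F = 86
  W = 93
  Y = 224 + 3·86 + 4·93 = 854
  B = 223 − 2·93 − 6·854 (−69 from intervention) = -5156
  E = 76 + 93 − 2·854 − 5·(-5156) = 24241
ΔE = 24241 − 23896 = 345; ΔY = 854 − 854 = 0
Score = 2·345 + (-5)·0 = 690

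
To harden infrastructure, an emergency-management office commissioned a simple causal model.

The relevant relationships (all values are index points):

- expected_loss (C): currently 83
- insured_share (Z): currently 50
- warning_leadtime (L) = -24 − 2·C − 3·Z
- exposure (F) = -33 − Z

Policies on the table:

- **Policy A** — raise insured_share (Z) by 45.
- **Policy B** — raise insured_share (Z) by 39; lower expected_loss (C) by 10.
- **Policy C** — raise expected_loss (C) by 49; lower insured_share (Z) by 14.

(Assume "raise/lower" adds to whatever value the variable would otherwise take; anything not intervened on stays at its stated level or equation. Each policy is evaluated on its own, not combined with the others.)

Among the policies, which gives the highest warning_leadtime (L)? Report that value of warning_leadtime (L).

-396

Policy A (Z + 45):
  C = 83
  Z = 50 + 45 = 95
  L = -24 − 2·83 − 3·95 = -475
Policy B (Z + 39, C − 10):
  C = 83 − 10 = 73
  Z = 50 + 39 = 89
  L = -24 − 2·73 − 3·89 = -437
Policy C (C + 49, Z − 14):
  C = 83 + 49 = 132
  Z = 50 − 14 = 36
  L = -24 − 2·132 − 3·36 = -396
Comparing — Policy A: L=-475, Policy B: L=-437, Policy C: L=-396. Highest is -396 (Policy C).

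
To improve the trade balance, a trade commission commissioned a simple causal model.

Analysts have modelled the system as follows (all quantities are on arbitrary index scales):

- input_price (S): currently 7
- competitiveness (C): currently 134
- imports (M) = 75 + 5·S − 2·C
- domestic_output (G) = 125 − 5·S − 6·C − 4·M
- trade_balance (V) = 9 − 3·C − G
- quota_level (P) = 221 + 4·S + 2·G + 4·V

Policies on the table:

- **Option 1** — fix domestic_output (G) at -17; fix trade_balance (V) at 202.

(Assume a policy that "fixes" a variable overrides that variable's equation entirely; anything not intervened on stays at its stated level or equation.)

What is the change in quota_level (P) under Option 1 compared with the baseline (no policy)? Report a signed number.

Baseline:
  S = 7
  C = 134
  M = 75 + 5·7 − 2·134 = -158
  G = 125 − 5·7 − 6·134 − 4·(-158) = -82
  V = 9 − 3·134 − (-82) = -311
  P = 221 + 4·7 + 2·(-82) + 4·(-311) = -1159
Option 1 (G := -17, V := 202):
  S = 7
  C = 134
  M = 75 + 5·7 − 2·134 = -158
  G = -17
  V = 202
  P = 221 + 4·7 + 2·(-17) + 4·202 = 1023
Change in P: 1023 − (-1159) = 2182

2182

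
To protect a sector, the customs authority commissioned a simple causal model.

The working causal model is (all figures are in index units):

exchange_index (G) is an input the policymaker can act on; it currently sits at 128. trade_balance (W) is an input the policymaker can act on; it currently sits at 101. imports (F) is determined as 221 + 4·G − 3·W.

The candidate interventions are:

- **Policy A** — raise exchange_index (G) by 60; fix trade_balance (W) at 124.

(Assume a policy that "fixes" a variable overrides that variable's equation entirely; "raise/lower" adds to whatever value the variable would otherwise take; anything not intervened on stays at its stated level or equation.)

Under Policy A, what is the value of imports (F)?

Policy A (G + 60, W := 124):
  G = 128 + 60 = 188
  W = 124
  F = 221 + 4·188 − 3·124 = 601

601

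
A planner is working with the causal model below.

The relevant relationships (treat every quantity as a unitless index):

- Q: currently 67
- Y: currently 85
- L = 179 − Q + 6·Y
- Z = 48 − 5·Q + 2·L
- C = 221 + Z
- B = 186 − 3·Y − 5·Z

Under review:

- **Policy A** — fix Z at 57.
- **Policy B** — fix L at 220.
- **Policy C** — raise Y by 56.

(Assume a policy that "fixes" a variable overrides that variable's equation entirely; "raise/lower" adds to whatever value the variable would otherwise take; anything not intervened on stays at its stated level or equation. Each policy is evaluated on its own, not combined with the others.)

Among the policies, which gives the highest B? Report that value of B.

Policy A (Z := 57):
  Q = 67
  Y = 85
  L = 179 − 67 + 6·85 = 622
  Z = 57
  B = 186 − 3·85 − 5·57 = -354
Policy B (L := 220):
  Q = 67
  Y = 85
  L = 220
  Z = 48 − 5·67 + 2·220 = 153
  B = 186 − 3·85 − 5·153 = -834
Policy C (Y + 56):
  Q = 67
  Y = 85 + 56 = 141
  L = 179 − 67 + 6·141 = 958
  Z = 48 − 5·67 + 2·958 = 1629
  B = 186 − 3·141 − 5·1629 = -8382
Comparing — Policy A: B=-354, Policy B: B=-834, Policy C: B=-8382. Highest is -354 (Policy A).

-354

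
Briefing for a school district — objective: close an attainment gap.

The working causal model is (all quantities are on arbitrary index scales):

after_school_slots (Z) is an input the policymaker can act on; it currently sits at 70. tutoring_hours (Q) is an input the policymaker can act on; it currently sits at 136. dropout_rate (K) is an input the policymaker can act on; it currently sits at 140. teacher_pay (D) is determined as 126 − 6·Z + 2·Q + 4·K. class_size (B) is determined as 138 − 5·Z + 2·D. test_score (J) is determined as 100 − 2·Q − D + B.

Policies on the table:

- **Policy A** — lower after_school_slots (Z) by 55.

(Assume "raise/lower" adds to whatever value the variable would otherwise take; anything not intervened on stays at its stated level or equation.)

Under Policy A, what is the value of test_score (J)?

759

Policy A (Z − 55):
  Z = 70 − 55 = 15
  Q = 136
  K = 140
  D = 126 − 6·15 + 2·136 + 4·140 = 868
  B = 138 − 5·15 + 2·868 = 1799
  J = 100 − 2·136 − 868 + 1799 = 759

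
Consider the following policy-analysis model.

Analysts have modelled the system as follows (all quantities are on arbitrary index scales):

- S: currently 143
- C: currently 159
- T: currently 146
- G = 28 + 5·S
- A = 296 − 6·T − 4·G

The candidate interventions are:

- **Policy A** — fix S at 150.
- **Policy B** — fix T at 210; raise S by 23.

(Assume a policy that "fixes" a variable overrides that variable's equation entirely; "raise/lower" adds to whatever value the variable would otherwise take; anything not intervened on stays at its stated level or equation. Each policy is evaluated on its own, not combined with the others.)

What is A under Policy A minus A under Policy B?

704

Policy A (S := 150):
  S = 150
  T = 146
  G = 28 + 5·150 = 778
  A = 296 − 6·146 − 4·778 = -3692
Policy B (T := 210, S + 23):
  S = 143 + 23 = 166
  T = 210
  G = 28 + 5·166 = 858
  A = 296 − 6·210 − 4·858 = -4396
A: -3692 − (-4396) = 704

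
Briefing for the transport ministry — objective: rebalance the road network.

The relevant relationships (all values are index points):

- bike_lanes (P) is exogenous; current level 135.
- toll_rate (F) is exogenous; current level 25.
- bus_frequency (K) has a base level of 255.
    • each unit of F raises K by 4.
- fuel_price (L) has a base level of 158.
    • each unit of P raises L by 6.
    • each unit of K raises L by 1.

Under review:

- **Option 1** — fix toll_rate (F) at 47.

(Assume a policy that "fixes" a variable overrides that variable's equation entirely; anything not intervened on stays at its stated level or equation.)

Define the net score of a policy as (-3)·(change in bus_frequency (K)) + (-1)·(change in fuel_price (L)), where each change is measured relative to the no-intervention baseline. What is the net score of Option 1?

-352

Baseline:
  P = 135
  F = 25
  K = 255 + 4·25 = 355
  L = 158 + 6·135 + 355 = 1323
Option 1 (F := 47):
  P = 135
  F = 47
  K = 255 + 4·47 = 443
  L = 158 + 6·135 + 443 = 1411
ΔK = 443 − 355 = 88; ΔL = 1411 − 1323 = 88
Score = (-3)·88 + (-1)·88 = -352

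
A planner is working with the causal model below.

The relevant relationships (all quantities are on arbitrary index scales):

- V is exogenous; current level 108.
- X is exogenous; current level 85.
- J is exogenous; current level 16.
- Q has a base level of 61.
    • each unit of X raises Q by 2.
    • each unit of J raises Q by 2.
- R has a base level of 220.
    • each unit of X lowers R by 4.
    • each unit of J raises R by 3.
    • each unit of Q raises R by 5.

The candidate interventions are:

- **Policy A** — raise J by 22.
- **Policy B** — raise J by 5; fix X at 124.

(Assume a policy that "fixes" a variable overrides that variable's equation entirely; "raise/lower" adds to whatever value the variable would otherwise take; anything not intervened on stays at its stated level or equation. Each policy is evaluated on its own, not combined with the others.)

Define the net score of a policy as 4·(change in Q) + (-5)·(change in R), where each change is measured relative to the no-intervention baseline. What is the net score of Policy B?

-1143

Baseline:
  X = 85
  J = 16
  Q = 61 + 2·85 + 2·16 = 263
  R = 220 − 4·85 + 3·16 + 5·263 = 1243
Policy B (J + 5, X := 124):
  X = 124
  J = 16 + 5 = 21
  Q = 61 + 2·124 + 2·21 = 351
  R = 220 − 4·124 + 3·21 + 5·351 = 1542
ΔQ = 351 − 263 = 88; ΔR = 1542 − 1243 = 299
Score = 4·88 + (-5)·299 = -1143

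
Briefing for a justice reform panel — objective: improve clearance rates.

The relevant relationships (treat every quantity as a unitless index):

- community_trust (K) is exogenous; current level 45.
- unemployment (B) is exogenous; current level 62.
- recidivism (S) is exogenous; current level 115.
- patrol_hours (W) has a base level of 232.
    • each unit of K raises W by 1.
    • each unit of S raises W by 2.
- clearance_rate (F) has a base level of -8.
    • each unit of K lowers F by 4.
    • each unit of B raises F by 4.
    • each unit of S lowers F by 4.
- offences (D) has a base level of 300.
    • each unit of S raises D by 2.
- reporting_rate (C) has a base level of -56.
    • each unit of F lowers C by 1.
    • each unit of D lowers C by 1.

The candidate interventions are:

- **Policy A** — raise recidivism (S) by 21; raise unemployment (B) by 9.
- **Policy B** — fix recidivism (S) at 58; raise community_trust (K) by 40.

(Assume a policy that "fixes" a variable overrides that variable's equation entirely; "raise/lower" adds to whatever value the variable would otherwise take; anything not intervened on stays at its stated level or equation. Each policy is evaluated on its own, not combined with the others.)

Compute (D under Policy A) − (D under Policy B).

Policy A (S + 21, B + 9):
  S = 115 + 21 = 136
  D = 300 + 2·136 = 572
Policy B (S := 58, K + 40):
  S = 58
  D = 300 + 2·58 = 416
D: 572 − 416 = 156

156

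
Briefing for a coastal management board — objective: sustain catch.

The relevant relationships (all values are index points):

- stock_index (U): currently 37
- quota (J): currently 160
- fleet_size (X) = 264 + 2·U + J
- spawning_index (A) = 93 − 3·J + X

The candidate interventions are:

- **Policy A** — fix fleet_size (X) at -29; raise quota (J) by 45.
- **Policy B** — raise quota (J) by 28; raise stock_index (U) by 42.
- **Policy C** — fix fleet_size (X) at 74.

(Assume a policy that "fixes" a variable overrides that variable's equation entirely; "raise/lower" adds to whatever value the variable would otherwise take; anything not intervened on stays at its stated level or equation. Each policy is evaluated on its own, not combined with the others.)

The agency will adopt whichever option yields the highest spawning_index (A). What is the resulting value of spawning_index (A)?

Policy A (X := -29, J + 45):
  U = 37
  J = 160 + 45 = 205
  X = -29
  A = 93 − 3·205 + (-29) = -551
Policy B (J + 28, U + 42):
  U = 37 + 42 = 79
  J = 160 + 28 = 188
  X = 264 + 2·79 + 188 = 610
  A = 93 − 3·188 + 610 = 139
Policy C (X := 74):
  U = 37
  J = 160
  X = 74
  A = 93 − 3·160 + 74 = -313
Comparing — Policy A: A=-551, Policy B: A=139, Policy C: A=-313. Highest is 139 (Policy B).

139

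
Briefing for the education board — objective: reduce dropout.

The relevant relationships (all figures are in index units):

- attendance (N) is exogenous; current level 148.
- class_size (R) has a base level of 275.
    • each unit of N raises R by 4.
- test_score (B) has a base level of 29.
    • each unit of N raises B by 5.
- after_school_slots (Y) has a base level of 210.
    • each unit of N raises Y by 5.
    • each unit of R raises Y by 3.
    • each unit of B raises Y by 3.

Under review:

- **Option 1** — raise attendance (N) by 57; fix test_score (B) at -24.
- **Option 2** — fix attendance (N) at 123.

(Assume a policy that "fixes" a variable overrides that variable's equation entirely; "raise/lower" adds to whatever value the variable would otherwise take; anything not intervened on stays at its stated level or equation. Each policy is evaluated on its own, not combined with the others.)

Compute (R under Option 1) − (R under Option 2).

Option 1 (N + 57, B := -24):
  N = 148 + 57 = 205
  R = 275 + 4·205 = 1095
Option 2 (N := 123):
  N = 123
  R = 275 + 4·123 = 767
R: 1095 − 767 = 328

328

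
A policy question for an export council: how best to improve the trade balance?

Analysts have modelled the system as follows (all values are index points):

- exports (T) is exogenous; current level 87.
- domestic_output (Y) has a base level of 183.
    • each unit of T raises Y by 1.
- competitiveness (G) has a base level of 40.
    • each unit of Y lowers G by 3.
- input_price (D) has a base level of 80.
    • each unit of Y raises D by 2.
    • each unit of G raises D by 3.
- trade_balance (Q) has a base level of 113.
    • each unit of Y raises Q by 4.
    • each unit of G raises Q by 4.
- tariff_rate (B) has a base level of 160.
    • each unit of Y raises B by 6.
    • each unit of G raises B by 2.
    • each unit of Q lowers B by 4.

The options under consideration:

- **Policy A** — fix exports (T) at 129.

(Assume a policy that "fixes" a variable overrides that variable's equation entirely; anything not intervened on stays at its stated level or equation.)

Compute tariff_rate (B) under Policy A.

9132

Policy A (T := 129):
  T = 129
  Y = 183 + 129 = 312
  G = 40 − 3·312 = -896
  Q = 113 + 4·312 + 4·(-896) = -2223
  B = 160 + 6·312 + 2·(-896) − 4·(-2223) = 9132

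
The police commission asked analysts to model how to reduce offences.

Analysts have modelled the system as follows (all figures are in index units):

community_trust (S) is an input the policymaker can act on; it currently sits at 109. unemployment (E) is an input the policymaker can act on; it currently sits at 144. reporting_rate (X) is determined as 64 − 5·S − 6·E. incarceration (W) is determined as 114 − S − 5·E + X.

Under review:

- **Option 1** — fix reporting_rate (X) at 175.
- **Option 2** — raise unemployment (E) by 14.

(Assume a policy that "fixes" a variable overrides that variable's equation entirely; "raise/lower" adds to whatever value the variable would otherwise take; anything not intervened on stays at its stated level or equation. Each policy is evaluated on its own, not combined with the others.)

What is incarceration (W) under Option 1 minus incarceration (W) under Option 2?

Option 1 (X := 175):
  S = 109
  E = 144
  X = 175
  W = 114 − 109 − 5·144 + 175 = -540
Option 2 (E + 14):
  S = 109
  E = 144 + 14 = 158
  X = 64 − 5·109 − 6·158 = -1429
  W = 114 − 109 − 5·158 + (-1429) = -2214
W: -540 − (-2214) = 1674

1674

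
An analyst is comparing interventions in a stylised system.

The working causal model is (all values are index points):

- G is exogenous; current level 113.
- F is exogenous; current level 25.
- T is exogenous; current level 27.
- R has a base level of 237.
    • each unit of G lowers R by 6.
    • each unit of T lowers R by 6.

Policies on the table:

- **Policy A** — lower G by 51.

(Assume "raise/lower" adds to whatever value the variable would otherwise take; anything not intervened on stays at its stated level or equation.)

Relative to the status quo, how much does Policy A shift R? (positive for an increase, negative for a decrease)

Baseline:
  G = 113
  T = 27
  R = 237 − 6·113 − 6·27 = -603
Policy A (G − 51):
  G = 113 − 51 = 62
  T = 27
  R = 237 − 6·62 − 6·27 = -297
Change in R: -297 − (-603) = 306

306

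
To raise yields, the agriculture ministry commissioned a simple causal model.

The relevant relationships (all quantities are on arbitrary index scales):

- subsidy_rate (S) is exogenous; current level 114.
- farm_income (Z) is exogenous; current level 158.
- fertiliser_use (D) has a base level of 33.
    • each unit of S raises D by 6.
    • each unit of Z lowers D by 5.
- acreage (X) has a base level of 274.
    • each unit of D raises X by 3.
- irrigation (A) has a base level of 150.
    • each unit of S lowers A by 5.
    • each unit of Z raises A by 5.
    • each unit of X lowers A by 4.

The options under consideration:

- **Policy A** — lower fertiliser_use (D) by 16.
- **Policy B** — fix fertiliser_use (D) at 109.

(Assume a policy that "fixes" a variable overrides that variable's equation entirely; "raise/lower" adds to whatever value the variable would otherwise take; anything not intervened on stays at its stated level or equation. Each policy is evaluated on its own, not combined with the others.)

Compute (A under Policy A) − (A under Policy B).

Policy A (D − 16):
  S = 114
  Z = 158
  D = 33 + 6·114 − 5·158 (−16 from intervention) = -89
  X = 274 + 3·(-89) = 7
  A = 150 − 5·114 + 5·158 − 4·7 = 342
Policy B (D := 109):
  S = 114
  Z = 158
  D = 109
  X = 274 + 3·109 = 601
  A = 150 − 5·114 + 5·158 − 4·601 = -2034
A: 342 − (-2034) = 2376

2376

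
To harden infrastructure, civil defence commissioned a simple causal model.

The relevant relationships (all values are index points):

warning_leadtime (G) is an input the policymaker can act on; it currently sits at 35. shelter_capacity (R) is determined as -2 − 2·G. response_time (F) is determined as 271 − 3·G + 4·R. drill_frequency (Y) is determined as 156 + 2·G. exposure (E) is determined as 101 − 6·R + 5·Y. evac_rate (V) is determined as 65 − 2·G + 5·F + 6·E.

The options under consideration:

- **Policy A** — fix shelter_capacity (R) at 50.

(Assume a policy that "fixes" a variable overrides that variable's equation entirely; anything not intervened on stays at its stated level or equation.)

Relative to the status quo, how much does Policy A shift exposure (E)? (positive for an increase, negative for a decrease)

-732

Baseline:
  G = 35
  R = -2 − 2·35 = -72
  Y = 156 + 2·35 = 226
  E = 101 − 6·(-72) + 5·226 = 1663
Policy A (R := 50):
  G = 35
  R = 50
  Y = 156 + 2·35 = 226
  E = 101 − 6·50 + 5·226 = 931
Change in E: 931 − 1663 = -732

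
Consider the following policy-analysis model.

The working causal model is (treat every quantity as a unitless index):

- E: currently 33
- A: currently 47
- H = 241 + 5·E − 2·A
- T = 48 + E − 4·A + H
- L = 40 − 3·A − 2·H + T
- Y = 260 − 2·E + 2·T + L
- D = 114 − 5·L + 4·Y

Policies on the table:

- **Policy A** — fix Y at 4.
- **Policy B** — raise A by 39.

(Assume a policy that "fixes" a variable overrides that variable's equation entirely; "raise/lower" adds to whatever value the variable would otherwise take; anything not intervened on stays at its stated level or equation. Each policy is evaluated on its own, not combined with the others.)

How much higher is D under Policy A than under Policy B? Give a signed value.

1357

Policy A (Y := 4):
  E = 33
  A = 47
  H = 241 + 5·33 − 2·47 = 312
  T = 48 + 33 − 4·47 + 312 = 205
  L = 40 − 3·47 − 2·312 + 205 = -520
  Y = 4
  D = 114 − 5·(-520) + 4·4 = 2730
Policy B (A + 39):
  E = 33
  A = 47 + 39 = 86
  H = 241 + 5·33 − 2·86 = 234
  T = 48 + 33 − 4·86 + 234 = -29
  L = 40 − 3·86 − 2·234 + (-29) = -715
  Y = 260 − 2·33 + 2·(-29) + (-715) = -579
  D = 114 − 5·(-715) + 4·(-579) = 1373
D: 2730 − 1373 = 1357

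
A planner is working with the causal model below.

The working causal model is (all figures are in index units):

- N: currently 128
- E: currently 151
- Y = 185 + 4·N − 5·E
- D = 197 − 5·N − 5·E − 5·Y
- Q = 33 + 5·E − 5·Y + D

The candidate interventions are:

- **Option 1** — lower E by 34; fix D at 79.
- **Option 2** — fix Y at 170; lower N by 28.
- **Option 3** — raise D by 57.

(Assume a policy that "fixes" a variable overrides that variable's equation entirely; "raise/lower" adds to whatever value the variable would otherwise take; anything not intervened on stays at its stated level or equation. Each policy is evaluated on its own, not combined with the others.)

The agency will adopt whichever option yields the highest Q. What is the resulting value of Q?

Option 1 (E − 34, D := 79):
  N = 128
  E = 151 − 34 = 117
  Y = 185 + 4·128 − 5·117 = 112
  D = 79
  Q = 33 + 5·117 − 5·112 + 79 = 137
Option 2 (Y := 170, N − 28):
  N = 128 − 28 = 100
  E = 151
  Y = 170
  D = 197 − 5·100 − 5·151 − 5·170 = -1908
  Q = 33 + 5·151 − 5·170 + (-1908) = -1970
Option 3 (D + 57):
  N = 128
  E = 151
  Y = 185 + 4·128 − 5·151 = -58
  D = 197 − 5·128 − 5·151 − 5·(-58) (+57 from intervention) = -851
  Q = 33 + 5·151 − 5·(-58) + (-851) = 227
Comparing — Option 1: Q=137, Option 2: Q=-1970, Option 3: Q=227. Highest is 227 (Option 3).

227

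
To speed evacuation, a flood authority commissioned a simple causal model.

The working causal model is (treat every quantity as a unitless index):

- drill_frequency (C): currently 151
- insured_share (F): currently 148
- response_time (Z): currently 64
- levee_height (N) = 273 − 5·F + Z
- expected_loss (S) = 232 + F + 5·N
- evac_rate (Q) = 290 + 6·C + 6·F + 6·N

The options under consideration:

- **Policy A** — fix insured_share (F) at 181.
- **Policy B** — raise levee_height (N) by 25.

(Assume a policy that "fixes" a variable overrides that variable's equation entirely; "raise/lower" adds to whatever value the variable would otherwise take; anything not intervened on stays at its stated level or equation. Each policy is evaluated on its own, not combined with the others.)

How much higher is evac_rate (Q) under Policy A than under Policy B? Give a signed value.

Policy A (F := 181):
  C = 151
  F = 181
  Z = 64
  N = 273 − 5·181 + 64 = -568
  Q = 290 + 6·151 + 6·181 + 6·(-568) = -1126
Policy B (N + 25):
  C = 151
  F = 148
  Z = 64
  N = 273 − 5·148 + 64 (+25 from intervention) = -378
  Q = 290 + 6·151 + 6·148 + 6·(-378) = -184
Q: -1126 − (-184) = -942

-942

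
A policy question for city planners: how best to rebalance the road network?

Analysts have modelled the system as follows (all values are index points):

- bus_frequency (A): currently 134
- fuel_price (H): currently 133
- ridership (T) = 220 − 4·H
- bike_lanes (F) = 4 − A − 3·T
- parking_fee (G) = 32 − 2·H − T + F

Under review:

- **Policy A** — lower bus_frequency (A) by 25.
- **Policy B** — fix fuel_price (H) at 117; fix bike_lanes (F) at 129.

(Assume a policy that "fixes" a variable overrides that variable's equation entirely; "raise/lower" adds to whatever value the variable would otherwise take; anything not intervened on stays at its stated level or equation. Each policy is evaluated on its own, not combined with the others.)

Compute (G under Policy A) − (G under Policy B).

Policy A (A − 25):
  A = 134 − 25 = 109
  H = 133
  T = 220 − 4·133 = -312
  F = 4 − 109 − 3·(-312) = 831
  G = 32 − 2·133 − (-312) + 831 = 909
Policy B (H := 117, F := 129):
  A = 134
  H = 117
  T = 220 − 4·117 = -248
  F = 129
  G = 32 − 2·117 − (-248) + 129 = 175
G: 909 − 175 = 734

734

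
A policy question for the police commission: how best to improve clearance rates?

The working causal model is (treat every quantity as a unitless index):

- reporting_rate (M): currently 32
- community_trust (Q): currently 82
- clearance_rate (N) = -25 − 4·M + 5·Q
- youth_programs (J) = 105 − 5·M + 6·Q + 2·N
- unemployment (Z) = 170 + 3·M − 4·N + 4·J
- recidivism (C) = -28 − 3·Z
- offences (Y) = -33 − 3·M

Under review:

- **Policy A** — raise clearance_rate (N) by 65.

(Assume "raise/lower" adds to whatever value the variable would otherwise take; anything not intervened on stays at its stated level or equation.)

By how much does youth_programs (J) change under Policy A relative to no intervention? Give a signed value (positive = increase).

Baseline:
  M = 32
  Q = 82
  N = -25 − 4·32 + 5·82 = 257
  J = 105 − 5·32 + 6·82 + 2·257 = 951
Policy A (N + 65):
  M = 32
  Q = 82
  N = -25 − 4·32 + 5·82 (+65 from intervention) = 322
  J = 105 − 5·32 + 6·82 + 2·322 = 1081
Change in J: 1081 − 951 = 130

130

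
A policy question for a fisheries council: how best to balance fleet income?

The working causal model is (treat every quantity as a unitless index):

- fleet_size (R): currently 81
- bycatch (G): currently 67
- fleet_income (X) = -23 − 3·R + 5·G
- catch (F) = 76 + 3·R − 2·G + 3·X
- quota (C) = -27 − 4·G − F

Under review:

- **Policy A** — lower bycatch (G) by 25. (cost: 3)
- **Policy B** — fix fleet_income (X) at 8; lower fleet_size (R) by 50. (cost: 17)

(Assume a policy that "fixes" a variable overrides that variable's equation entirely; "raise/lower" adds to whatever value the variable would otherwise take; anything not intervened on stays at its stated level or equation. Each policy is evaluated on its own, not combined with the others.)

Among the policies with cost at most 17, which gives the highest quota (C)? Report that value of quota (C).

Policy A (G − 25):
  R = 81
  G = 67 − 25 = 42
  X = -23 − 3·81 + 5·42 = -56
  F = 76 + 3·81 − 2·42 + 3·(-56) = 67
  C = -27 − 4·42 − 67 = -262
Policy B (X := 8, R − 50):
  R = 81 − 50 = 31
  G = 67
  X = 8
  F = 76 + 3·31 − 2·67 + 3·8 = 59
  C = -27 − 4·67 − 59 = -354
Comparing — Policy A: C=-262, Policy B: C=-354. Highest is -262 (Policy A).

-262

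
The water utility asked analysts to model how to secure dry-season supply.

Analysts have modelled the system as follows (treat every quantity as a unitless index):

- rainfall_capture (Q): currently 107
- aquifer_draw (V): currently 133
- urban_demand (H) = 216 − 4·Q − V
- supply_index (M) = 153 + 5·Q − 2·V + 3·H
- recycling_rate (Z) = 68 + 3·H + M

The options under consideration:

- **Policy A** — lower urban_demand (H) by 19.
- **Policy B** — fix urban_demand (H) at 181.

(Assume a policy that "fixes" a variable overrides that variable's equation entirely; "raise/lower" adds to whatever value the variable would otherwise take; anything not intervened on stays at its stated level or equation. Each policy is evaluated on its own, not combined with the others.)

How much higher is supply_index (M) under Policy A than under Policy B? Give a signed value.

-1635

Policy A (H − 19):
  Q = 107
  V = 133
  H = 216 − 4·107 − 133 (−19 from intervention) = -364
  M = 153 + 5·107 − 2·133 + 3·(-364) = -670
Policy B (H := 181):
  Q = 107
  V = 133
  H = 181
  M = 153 + 5·107 − 2·133 + 3·181 = 965
M: -670 − 965 = -1635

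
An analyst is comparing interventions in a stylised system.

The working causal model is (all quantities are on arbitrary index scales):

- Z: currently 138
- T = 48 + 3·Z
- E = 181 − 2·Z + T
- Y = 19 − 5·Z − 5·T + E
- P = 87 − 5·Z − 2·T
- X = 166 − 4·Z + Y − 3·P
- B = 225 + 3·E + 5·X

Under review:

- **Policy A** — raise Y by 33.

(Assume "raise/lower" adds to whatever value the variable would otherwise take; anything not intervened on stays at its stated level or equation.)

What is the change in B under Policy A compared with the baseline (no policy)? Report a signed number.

Baseline:
  Z = 138
  T = 48 + 3·138 = 462
  E = 181 − 2·138 + 462 = 367
  Y = 19 − 5·138 − 5·462 + 367 = -2614
  P = 87 − 5·138 − 2·462 = -1527
  X = 166 − 4·138 + (-2614) − 3·(-1527) = 1581
  B = 225 + 3·367 + 5·1581 = 9231
Policy A (Y + 33):
  Z = 138
  T = 48 + 3·138 = 462
  E = 181 − 2·138 + 462 = 367
  Y = 19 − 5·138 − 5·462 + 367 (+33 from intervention) = -2581
  P = 87 − 5·138 − 2·462 = -1527
  X = 166 − 4·138 + (-2581) − 3·(-1527) = 1614
  B = 225 + 3·367 + 5·1614 = 9396
Change in B: 9396 − 9231 = 165

165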